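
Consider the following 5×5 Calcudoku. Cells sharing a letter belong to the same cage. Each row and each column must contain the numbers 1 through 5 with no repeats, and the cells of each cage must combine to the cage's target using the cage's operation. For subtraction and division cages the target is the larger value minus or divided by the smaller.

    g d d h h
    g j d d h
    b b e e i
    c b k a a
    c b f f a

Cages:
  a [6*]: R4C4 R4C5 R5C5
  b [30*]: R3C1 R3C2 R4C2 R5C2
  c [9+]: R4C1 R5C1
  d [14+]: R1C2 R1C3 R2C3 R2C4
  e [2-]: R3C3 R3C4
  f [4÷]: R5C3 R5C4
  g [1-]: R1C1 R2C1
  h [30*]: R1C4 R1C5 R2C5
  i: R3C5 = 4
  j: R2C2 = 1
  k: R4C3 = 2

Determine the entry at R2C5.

Cage j is a single given cell, so R2C2 = 1.
Cage i is a single given cell, which forces R3C5 = 4.
Cage k is a single given cell; hence R4C3 = 2.
Cage b has product 30, leaving R3C1 = 1.
Cage a needs product 6, which forces R5C5 = 2.
Cage h has product 30, which forces R1C4 = 2.
The 4 cells of cage b must have product 30, leaving R3C2 = 2.
The only place for 1 in row 1 is R1C3.
Column 3 already has 1, which forces R5C3 = 4.
Cage f's pair has quotient 4, so R5C4 = 1.
The two cells of cage c must have sum 9, leaving R4C1 = 4.
1 is placed in column 4, so R4C4 = 3.
Cage a needs product 6, which forces R4C5 = 1.
4 is placed in row 5; hence R5C1 = 5.
Row 5 now contains 5, which forces R5C2 = 3.
Column 1 already has 5, which forces R1C1 = 3.
Row 1 already has 3, so R1C5 = 5.
Cage g's pair has difference 1; hence R2C1 = 2.
Column 5 already has 5, leaving R2C5 = 3.
Cage e's pair has difference 2, leaving R3C3 = 3.
Column 4 now contains 3, leaving R3C4 = 5.
Row 4 now contains 3, which forces R4C2 = 5.
Row 1 already has 5; hence R1C2 = 4.
3 is placed in row 2, which forces R2C3 = 5.
Column 4 now contains 5, leaving R2C4 = 4.
Filled in: 3 4 1 2 5 / 2 1 5 4 3 / 1 2 3 5 4 / 4 5 2 3 1 / 5 3 4 1 2.

3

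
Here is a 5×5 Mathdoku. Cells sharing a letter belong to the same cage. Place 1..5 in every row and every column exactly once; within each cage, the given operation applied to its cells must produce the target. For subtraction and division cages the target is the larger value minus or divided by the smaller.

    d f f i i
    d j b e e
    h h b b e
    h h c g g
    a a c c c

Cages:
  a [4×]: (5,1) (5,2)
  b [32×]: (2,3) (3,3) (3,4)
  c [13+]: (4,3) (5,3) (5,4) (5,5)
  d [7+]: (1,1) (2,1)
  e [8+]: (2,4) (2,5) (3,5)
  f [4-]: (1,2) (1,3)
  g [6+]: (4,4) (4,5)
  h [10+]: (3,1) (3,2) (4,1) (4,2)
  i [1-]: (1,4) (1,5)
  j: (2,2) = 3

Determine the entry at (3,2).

J is a freebie, which forces (2,2) = 3.
Cage b needs product 32, so (2,3) = 4.
Cage b needs product 32, which forces (3,3) = 2.
Cage b needs product 32; hence (3,4) = 4.
In row 1, 4 can only go at (1,5), so (1,5) = 4.
Row 1 needs a 2, and only (1,1) is open for it.
Column 1 now contains 2; hence (2,1) = 5.
The 3 cells of cage e must have sum 8, leaving (3,5) = 5.
Column 5 now contains 5, which forces (4,5) = 1.
The 3 cells of cage e must have sum 8, which forces (2,4) = 1.
Column 5 now contains 1, which forces (2,5) = 2.
Cage h has sum 10, leaving (3,1) = 3.
Row 3 now contains 5; hence (3,2) = 1.
Cage h has sum 10, so (4,1) = 4.
Cage h needs sum 10, leaving (4,2) = 2.
Row 4 already has 1; hence (4,4) = 5.
Column 1 already has 4, so (5,1) = 1.
Column 2 already has 1, leaving (5,2) = 4.
Row 5 now contains 1, leaving (5,3) = 5.
Column 5 now contains 2; hence (5,5) = 3.
Column 2 already has 1; hence (1,2) = 5.
Column 3 already has 5, leaving (1,3) = 1.
Column 4 now contains 5, so (1,4) = 3.
5 is placed in row 4, so (4,3) = 3.
Row 5 now contains 3, which forces (5,4) = 2.
Completed grid: 2 5 1 3 4 / 5 3 4 1 2 / 3 1 2 4 5 / 4 2 3 5 1 / 1 4 5 2 3.

1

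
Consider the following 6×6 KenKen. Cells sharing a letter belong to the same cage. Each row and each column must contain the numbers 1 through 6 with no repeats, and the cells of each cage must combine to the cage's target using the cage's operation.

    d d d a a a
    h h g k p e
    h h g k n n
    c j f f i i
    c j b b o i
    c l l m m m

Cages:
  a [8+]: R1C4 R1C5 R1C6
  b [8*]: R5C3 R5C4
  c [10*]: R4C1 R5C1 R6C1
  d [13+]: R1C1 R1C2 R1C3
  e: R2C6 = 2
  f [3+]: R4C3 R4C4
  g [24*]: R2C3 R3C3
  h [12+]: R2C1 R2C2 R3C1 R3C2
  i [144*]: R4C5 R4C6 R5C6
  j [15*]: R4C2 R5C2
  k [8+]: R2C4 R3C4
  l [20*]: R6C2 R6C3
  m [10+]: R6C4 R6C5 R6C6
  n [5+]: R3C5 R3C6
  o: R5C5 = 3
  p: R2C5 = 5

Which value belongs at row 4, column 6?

Cage p is given, leaving R2C5 = 5.
E is a freebie, so R2C6 = 2.
The 3 cells of cage i must have product 144, which forces R4C5 = 6.
Cage i needs product 144, which forces R4C6 = 4.
Cage o is a single given cell, so R5C5 = 3.
Cage i needs product 144; hence R5C6 = 6.
The two cells of cage j must have product 15; hence R4C2 = 3.
Row 5 already has 3, leaving R5C2 = 5.
Column 2 now contains 5, which forces R6C2 = 4.
Row 6 already has 4, which forces R6C3 = 5.
Cage c needs product 10, so R4C1 = 5.
Cage m needs sum 10, leaving R6C4 = 6.
Cage m has sum 10, which forces R6C5 = 1.
The 3 cells of cage m must have sum 10, which forces R6C6 = 3.
The 3 cells of cage d must have sum 13; hence R1C2 = 6.
Column 2 now contains 6; hence R2C2 = 1.
Column 4 already has 6, which forces R2C4 = 3.
Column 2 now contains 1, so R3C2 = 2.
Cage k needs two cells with sum 8, which forces R3C4 = 5.
Cage n's pair has sum 5, which forces R3C5 = 4.
3 is placed in column 6, so R3C6 = 1.
The 3 cells of cage c must have product 10, leaving R5C1 = 1.
Row 6 now contains 1; hence R6C1 = 2.
Column 4 now contains 5; hence R1C4 = 1.
Column 5 already has 4, which forces R1C5 = 2.
1 is placed in column 6, leaving R1C6 = 5.
The 4 cells of cage h must have sum 12, which forces R2C1 = 6.
The two cells of cage g must have product 24, so R2C3 = 4.
Cage h needs sum 12, which forces R3C1 = 3.
Row 3 now contains 4, leaving R3C3 = 6.
Column 4 already has 1, so R4C4 = 2.
Column 3 already has 4, so R5C3 = 2.
Column 4 now contains 2; hence R5C4 = 4.
Column 1 already has 3; hence R1C1 = 4.
Column 3 already has 4, which forces R1C3 = 3.
Row 4 now contains 2, leaving R4C3 = 1.
Filled in: 4 6 3 1 2 5 / 6 1 4 3 5 2 / 3 2 6 5 4 1 / 5 3 1 2 6 4 / 1 5 2 4 3 6 / 2 4 5 6 1 3.

4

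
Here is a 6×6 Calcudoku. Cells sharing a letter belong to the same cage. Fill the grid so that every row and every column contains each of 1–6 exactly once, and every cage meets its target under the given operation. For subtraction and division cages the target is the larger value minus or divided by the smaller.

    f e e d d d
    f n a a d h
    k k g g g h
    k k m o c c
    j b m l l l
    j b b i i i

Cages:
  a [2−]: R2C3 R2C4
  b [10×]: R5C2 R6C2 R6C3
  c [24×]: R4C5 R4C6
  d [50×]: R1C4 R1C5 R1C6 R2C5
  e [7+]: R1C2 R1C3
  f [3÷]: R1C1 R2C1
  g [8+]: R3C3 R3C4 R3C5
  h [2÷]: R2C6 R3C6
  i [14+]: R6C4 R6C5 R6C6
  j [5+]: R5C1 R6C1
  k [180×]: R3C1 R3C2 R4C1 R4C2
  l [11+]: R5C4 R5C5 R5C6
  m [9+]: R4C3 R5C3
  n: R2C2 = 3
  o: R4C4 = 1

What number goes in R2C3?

Cage n is a single given cell, leaving R2C2 = 3.
Cage d has product 50; hence R2C5 = 5.
O is a freebie, leaving R4C4 = 1.
The only place for 4 in row 1 is R1C2.
Cage e's pair has sum 7; hence R1C3 = 3.
The only place for 6 in row 1 is R1C1.
6 is placed in column 1, leaving R2C1 = 2.
The only place for 1 in row 2 is R2C6.
Cage d needs product 50, so R1C5 = 1.
Cage h's pair has quotient 2, so R3C6 = 2.
The 4 cells of cage d must have product 50; hence R1C4 = 2.
Column 6 now contains 2; hence R1C6 = 5.
2 is placed in row 3; hence R3C2 = 6.
The 3 cells of cage g must have sum 8; hence R3C3 = 1.
Cage k has product 180, leaving R4C2 = 2.
Cage l has sum 11, leaving R5C5 = 2.
Cage b needs product 10, which forces R6C3 = 2.
Cage i has sum 14, so R6C4 = 5.
The 3 cells of cage b must have product 10, leaving R5C2 = 5.
Row 5 now contains 5; hence R5C3 = 4.
Row 6 now contains 5, so R6C2 = 1.
Column 3 already has 4; hence R2C3 = 6.
Cage a needs two cells with difference 2, which forces R2C4 = 4.
Column 4 now contains 4, so R3C4 = 3.
Row 3 now contains 3, so R3C5 = 4.
Column 3 already has 4, leaving R4C3 = 5.
Column 5 now contains 4; hence R4C5 = 6.
6 is placed in row 4, leaving R4C6 = 4.
Row 5 already has 4; hence R5C1 = 1.
3 is placed in column 4, leaving R5C4 = 6.
6 is placed in row 5, leaving R5C6 = 3.
1 is placed in row 6, leaving R6C1 = 4.
Column 5 already has 6; hence R6C5 = 3.
Column 6 already has 3, leaving R6C6 = 6.
Row 3 now contains 3; hence R3C1 = 5.
Row 4 now contains 5, so R4C1 = 3.
The full grid is 6 4 3 2 1 5 / 2 3 6 4 5 1 / 5 6 1 3 4 2 / 3 2 5 1 6 4 / 1 5 4 6 2 3 / 4 1 2 5 3 6.

6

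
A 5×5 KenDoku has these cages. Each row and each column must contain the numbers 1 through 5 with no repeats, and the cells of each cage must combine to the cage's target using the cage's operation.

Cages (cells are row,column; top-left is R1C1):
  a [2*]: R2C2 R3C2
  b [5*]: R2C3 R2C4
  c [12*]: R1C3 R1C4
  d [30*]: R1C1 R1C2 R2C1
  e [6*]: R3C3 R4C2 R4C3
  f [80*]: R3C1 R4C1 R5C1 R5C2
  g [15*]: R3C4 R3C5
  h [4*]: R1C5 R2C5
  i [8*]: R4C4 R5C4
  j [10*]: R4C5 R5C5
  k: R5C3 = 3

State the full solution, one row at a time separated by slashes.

2 5 4 3 1 / 3 2 5 1 4 / 4 1 2 5 3 / 5 3 1 4 2 / 1 4 3 2 5

Cage k is a single given cell, which forces R5C3 = 3.
Column 3 now contains 3, which forces R1C3 = 4.
Cage c's pair has product 12; hence R1C4 = 3.
Row 1 already has 4, leaving R1C5 = 1.
Column 5 already has 1; hence R2C5 = 4.
Column 4 now contains 3, which forces R3C4 = 5.
Row 3 now contains 5; hence R3C5 = 3.
Cage e has product 6; hence R4C2 = 3.
The 3 cells of cage d must have product 30; hence R2C1 = 3.
Cage b's pair has product 5, which forces R2C3 = 5.
5 is placed in column 4; hence R2C4 = 1.
Row 2 already has 1, leaving R2C2 = 2.
Cage a's pair has product 2, leaving R3C2 = 1.
Row 3 now contains 1, which forces R3C3 = 2.
Column 3 now contains 2, leaving R4C3 = 1.
Column 2 already has 2, so R5C2 = 4.
Row 5 already has 4; hence R5C4 = 2.
Row 5 already has 2, leaving R5C5 = 5.
Cage d needs product 30, leaving R1C1 = 2.
Column 2 already has 2, which forces R1C2 = 5.
Row 3 now contains 2, so R3C1 = 4.
The 4 cells of cage f must have product 80; hence R4C1 = 5.
Column 4 now contains 2, so R4C4 = 4.
Column 5 now contains 5, leaving R4C5 = 2.
Row 5 now contains 5; hence R5C1 = 1.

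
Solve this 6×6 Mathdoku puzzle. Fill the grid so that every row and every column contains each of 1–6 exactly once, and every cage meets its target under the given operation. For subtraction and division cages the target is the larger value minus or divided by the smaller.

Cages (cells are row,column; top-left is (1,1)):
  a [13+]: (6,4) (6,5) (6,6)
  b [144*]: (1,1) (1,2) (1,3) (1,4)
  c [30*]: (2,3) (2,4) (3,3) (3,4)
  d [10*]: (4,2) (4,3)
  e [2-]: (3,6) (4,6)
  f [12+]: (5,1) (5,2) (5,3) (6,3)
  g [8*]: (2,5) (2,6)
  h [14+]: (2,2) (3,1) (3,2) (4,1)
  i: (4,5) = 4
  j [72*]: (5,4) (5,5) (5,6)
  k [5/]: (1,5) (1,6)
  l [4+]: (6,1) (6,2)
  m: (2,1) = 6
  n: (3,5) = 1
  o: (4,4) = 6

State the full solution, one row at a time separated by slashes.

2 4 6 3 5 1 / 6 3 5 1 2 4 / 4 6 3 2 1 5 / 1 5 2 6 4 3 / 5 2 1 4 3 6 / 3 1 4 5 6 2

M is a freebie, so (2,1) = 6.
Cage n is given, leaving (3,5) = 1.
Cage o is a single given cell; hence (4,4) = 6.
Cage i is a single given cell; hence (4,5) = 4.
1 is placed in column 5, so (1,5) = 5.
The two cells of cage k must have quotient 5; hence (1,6) = 1.
4 is placed in column 5, which forces (2,5) = 2.
Cage g needs two cells with product 8; hence (2,6) = 4.
Cage j has product 72, leaving (5,4) = 4.
Cage a needs sum 13, leaving (6,5) = 6.
Column 5 now contains 6, which forces (5,5) = 3.
Cage j needs product 72; hence (5,6) = 6.
Cage f has sum 12; hence (6,3) = 4.
The only place for 6 in row 3 is (3,2).
Cage b needs product 144, which forces (1,3) = 6.
The only place for 4 in row 3 is (3,1).
The 4 cells of cage b must have product 144, so (1,2) = 4.
Row 4 needs a 1, and only (4,1) is open for it.
Cage h has sum 14, which forces (2,2) = 3.
Column 1 now contains 1; hence (6,1) = 3.
The two cells of cage l must have sum 4, which forces (6,2) = 1.
Column 1 now contains 3; hence (1,1) = 2.
Cage b has product 144, leaving (1,4) = 3.
3 is placed in column 4, so (3,4) = 2.
Column 1 now contains 2, which forces (5,1) = 5.
Row 5 already has 5; hence (5,2) = 2.
Cage f has sum 12; hence (5,3) = 1.
2 is placed in column 4; hence (6,4) = 5.
Row 6 already has 5, leaving (6,6) = 2.
1 is placed in column 3, so (2,3) = 5.
Column 4 already has 5; hence (2,4) = 1.
Row 3 already has 2; hence (3,3) = 3.
Row 3 now contains 3, leaving (3,6) = 5.
Column 2 already has 2, which forces (4,2) = 5.
Cage d needs two cells with product 10, so (4,3) = 2.
Column 6 already has 5, which forces (4,6) = 3.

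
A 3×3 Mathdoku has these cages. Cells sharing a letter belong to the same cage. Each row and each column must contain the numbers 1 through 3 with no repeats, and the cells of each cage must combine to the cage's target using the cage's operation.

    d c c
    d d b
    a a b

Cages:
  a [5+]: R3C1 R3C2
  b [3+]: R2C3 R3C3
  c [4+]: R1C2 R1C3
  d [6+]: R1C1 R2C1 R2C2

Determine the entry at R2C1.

1

The only place for 2 in row 1 is R1C1.
2 is placed in column 1; hence R3C1 = 3.
Cage a needs two cells with sum 5, which forces R3C2 = 2.
2 is placed in row 3, which forces R3C3 = 1.
The two cells of cage c must have sum 4, which forces R1C2 = 1.
1 is placed in column 3, so R1C3 = 3.
Column 1 now contains 3; hence R2C1 = 1.
The 3 cells of cage d must have sum 6, which forces R2C2 = 3.
1 is placed in column 3, which forces R2C3 = 2.
Filled in: 2 1 3 / 1 3 2 / 3 2 1.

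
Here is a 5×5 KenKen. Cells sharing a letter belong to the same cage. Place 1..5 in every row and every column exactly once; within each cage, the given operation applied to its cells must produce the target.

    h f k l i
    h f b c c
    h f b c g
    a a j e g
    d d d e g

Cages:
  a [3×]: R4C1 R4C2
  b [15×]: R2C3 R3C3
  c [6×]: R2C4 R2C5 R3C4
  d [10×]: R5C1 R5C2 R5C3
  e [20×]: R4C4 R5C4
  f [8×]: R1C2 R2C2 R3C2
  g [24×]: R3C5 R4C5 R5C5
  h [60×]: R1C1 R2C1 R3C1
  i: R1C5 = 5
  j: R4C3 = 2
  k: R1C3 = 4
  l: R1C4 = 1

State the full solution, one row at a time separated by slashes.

3 2 4 1 5 / 5 4 3 2 1 / 4 1 5 3 2 / 1 3 2 5 4 / 2 5 1 4 3

Cage k is given, so R1C3 = 4.
Cage l is given, leaving R1C4 = 1.
I is a freebie, leaving R1C5 = 5.
Cage j is a single given cell, which forces R4C3 = 2.
Row 1 now contains 5, so R1C1 = 3.
1 is placed in row 1, so R1C2 = 2.
Cage c has product 6, which forces R2C5 = 1.
3 is placed in column 1, which forces R4C1 = 1.
1 is placed in row 4; hence R4C2 = 3.
Row 4 already has 3, which forces R4C5 = 4.
1 is placed in row 2; hence R2C2 = 4.
The 3 cells of cage f must have product 8, leaving R3C2 = 1.
4 is placed in row 4; hence R4C4 = 5.
Cage d needs product 10, which forces R5C1 = 2.
Column 2 now contains 1, so R5C2 = 5.
5 is placed in row 5, which forces R5C3 = 1.
The two cells of cage e must have product 20, leaving R5C4 = 4.
Row 5 already has 2, which forces R5C5 = 3.
Row 2 now contains 4, leaving R2C1 = 5.
5 is placed in row 2; hence R2C3 = 3.
Row 2 already has 3, which forces R2C4 = 2.
The 3 cells of cage h must have product 60; hence R3C1 = 4.
3 is placed in column 3, so R3C3 = 5.
2 is placed in column 4, leaving R3C4 = 3.
Column 5 already has 3, which forces R3C5 = 2.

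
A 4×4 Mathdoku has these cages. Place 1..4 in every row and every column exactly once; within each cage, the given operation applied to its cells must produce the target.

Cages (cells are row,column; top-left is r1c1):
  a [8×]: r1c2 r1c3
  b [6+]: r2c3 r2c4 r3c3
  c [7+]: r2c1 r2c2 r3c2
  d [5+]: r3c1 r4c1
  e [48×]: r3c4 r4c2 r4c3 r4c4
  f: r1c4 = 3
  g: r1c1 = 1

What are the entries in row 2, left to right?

4 1 3 2

Cage g is given; hence r1c1 = 1.
Cage f is given, which forces r1c4 = 3.
In row 4, 1 can only go at r4c4, so r4c4 = 1.
1 is placed in column 4, so r2c4 = 2.
Cage e has product 48, so r3c4 = 4.
The 3 cells of cage c must have sum 7, leaving r2c2 = 1.
Row 2 now contains 1, which forces r2c3 = 3.
3 is placed in column 3, which forces r3c3 = 1.
3 is placed in column 3, which forces r4c3 = 4.
The two cells of cage a must have product 8; hence r1c2 = 4.
4 is placed in column 3, leaving r1c3 = 2.
3 is placed in row 2, so r2c1 = 4.
Cage c has sum 7, leaving r3c2 = 2.
Row 4 already has 4, so r4c2 = 3.
Row 3 already has 2, so r3c1 = 3.
Row 4 already has 3, so r4c1 = 2.
The full grid is 1 4 2 3 / 4 1 3 2 / 3 2 1 4 / 2 3 4 1.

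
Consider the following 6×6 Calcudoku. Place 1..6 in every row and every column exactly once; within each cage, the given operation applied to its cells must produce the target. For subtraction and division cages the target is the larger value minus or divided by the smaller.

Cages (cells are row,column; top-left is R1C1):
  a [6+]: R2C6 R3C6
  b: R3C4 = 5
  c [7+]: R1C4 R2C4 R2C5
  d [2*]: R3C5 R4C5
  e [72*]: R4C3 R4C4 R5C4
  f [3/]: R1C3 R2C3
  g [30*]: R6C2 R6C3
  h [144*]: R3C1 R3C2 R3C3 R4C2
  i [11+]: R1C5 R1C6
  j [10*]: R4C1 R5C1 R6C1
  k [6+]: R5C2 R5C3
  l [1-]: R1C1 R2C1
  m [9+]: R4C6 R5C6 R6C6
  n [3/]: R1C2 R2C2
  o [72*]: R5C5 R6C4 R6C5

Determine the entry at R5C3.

Cage b is given, which forces R3C4 = 5.
The only place for 5 in column 5 is R1C5.
Row 1 now contains 5, leaving R1C6 = 6.
The only place for 6 in column 1 is R3C1.
The 3 cells of cage o must have product 72, which forces R5C5 = 6.
Column 4 needs a 6, and only R4C4 is open for it.
Cage c needs sum 7, so R2C5 = 4.
Column 5 already has 4, so R6C5 = 3.
Row 6 now contains 3, so R6C4 = 4.
The 3 cells of cage e must have product 72, leaving R4C3 = 4.
Column 4 already has 4, which forces R5C4 = 3.
Cage h has product 144; hence R3C2 = 4.
4 is placed in row 3, so R3C6 = 1.
The 3 cells of cage m must have sum 9; hence R4C6 = 3.
1 is placed in column 6; hence R6C6 = 2.
2 is placed in column 6, which forces R2C6 = 5.
Cage h has product 144, which forces R3C3 = 3.
1 is placed in row 3, so R3C5 = 2.
Row 4 now contains 3; hence R4C2 = 2.
The two cells of cage d must have product 2, so R4C5 = 1.
The 3 cells of cage m must have sum 9, leaving R5C6 = 4.
Row 6 now contains 2; hence R6C1 = 1.
The two cells of cage f must have quotient 3, leaving R1C3 = 2.
Row 1 now contains 2; hence R1C4 = 1.
Cage f needs two cells with quotient 3, so R2C3 = 6.
Column 4 now contains 1, so R2C4 = 2.
Row 4 now contains 2, leaving R4C1 = 5.
Cage j has product 10, which forces R5C1 = 2.
Column 3 now contains 6; hence R6C3 = 5.
Cage l's pair has difference 1, so R1C1 = 4.
1 is placed in row 1; hence R1C2 = 3.
Row 2 already has 2; hence R2C1 = 3.
Cage n's pair has quotient 3, so R2C2 = 1.
Cage k needs two cells with sum 6, so R5C2 = 5.
Column 3 now contains 5; hence R5C3 = 1.
Row 6 now contains 5, which forces R6C2 = 6.
Filled in: 4 3 2 1 5 6 / 3 1 6 2 4 5 / 6 4 3 5 2 1 / 5 2 4 6 1 3 / 2 5 1 3 6 4 / 1 6 5 4 3 2.

1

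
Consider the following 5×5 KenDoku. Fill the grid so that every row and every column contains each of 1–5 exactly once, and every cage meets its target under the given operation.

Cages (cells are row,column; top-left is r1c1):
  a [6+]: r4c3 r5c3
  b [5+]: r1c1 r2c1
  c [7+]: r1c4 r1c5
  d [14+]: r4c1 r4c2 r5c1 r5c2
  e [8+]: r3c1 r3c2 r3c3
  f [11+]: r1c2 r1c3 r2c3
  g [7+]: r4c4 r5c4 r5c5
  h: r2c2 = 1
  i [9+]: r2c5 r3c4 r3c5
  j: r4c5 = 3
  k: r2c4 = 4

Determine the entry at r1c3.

Cage h is a single given cell, so r2c2 = 1.
Cage k is a single given cell, so r2c4 = 4.
J is a freebie, so r4c5 = 3.
In row 1, 1 can only go at r1c3, so r1c3 = 1.
The 3 cells of cage f must have sum 11; hence r1c2 = 5.
The 3 cells of cage f must have sum 11; hence r2c3 = 5.
5 is placed in row 2, leaving r2c5 = 2.
The 3 cells of cage e must have sum 8, leaving r3c1 = 1.
The two cells of cage b must have sum 5, which forces r1c1 = 2.
The two cells of cage c must have sum 7, leaving r1c4 = 3.
2 is placed in column 5; hence r1c5 = 4.
Row 2 now contains 2, so r2c1 = 3.
3 is placed in column 4, leaving r3c4 = 2.
4 is placed in column 5, which forces r3c5 = 5.
Column 4 now contains 2; hence r4c4 = 1.
1 is placed in column 4, leaving r5c4 = 5.
4 is placed in column 5, so r5c5 = 1.
Cage d needs sum 14, leaving r4c1 = 5.
Cage d needs sum 14; hence r4c2 = 2.
Row 4 already has 2, which forces r4c3 = 4.
5 is placed in row 5, so r5c1 = 4.
Cage d has sum 14, so r5c2 = 3.
Column 3 now contains 4, so r5c3 = 2.
3 is placed in column 2, which forces r3c2 = 4.
Column 3 now contains 4, leaving r3c3 = 3.
The full grid is 2 5 1 3 4 / 3 1 5 4 2 / 1 4 3 2 5 / 5 2 4 1 3 / 4 3 2 5 1.

1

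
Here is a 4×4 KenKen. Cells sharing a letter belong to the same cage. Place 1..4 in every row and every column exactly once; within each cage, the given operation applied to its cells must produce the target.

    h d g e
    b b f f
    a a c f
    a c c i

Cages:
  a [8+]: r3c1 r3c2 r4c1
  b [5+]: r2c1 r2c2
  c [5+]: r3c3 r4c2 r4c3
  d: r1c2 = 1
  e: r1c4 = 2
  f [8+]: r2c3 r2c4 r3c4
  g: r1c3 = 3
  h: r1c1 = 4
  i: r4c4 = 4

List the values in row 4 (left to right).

3 2 1 4

Cage h is a single given cell, which forces r1c1 = 4.
Cage d is given; hence r1c2 = 1.
Cage g is a single given cell, so r1c3 = 3.
Cage e is given, leaving r1c4 = 2.
Column 2 already has 1, leaving r4c2 = 2.
Column 3 now contains 3, so r4c3 = 1.
Cage i is a single given cell, leaving r4c4 = 4.
The 3 cells of cage f must have sum 8, leaving r2c3 = 4.
Column 3 now contains 1, so r3c3 = 2.
Row 4 now contains 1, so r4c1 = 3.
Cage b's pair has sum 5, which forces r2c1 = 2.
Row 2 now contains 4, which forces r2c2 = 3.
3 is placed in row 2, which forces r2c4 = 1.
2 is placed in row 3, so r3c1 = 1.
Cage a has sum 8, which forces r3c2 = 4.
1 is placed in column 4; hence r3c4 = 3.
Completed grid: 4 1 3 2 / 2 3 4 1 / 1 4 2 3 / 3 2 1 4.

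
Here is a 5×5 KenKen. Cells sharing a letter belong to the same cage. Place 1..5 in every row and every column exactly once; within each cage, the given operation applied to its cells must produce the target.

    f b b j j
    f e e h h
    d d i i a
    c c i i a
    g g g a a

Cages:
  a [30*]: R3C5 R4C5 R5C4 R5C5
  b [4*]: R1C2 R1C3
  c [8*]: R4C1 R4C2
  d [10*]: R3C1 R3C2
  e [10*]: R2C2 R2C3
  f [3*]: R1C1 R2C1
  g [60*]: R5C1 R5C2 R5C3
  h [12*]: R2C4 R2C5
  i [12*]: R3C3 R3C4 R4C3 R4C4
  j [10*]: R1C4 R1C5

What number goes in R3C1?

In row 1, 3 can only go at R1C1, so R1C1 = 3.
3 is placed in column 1, which forces R2C1 = 1.
In row 4, 5 can only go at R4C5, so R4C5 = 5.
The two cells of cage j must have product 10, so R1C4 = 5.
Column 5 already has 5; hence R1C5 = 2.
Cage a has product 30; hence R5C4 = 2.
The only place for 1 in row 5 is R5C5.
Column 5 now contains 1, so R3C5 = 3.
Cage h's pair has product 12, which forces R2C4 = 3.
Column 5 already has 3; hence R2C5 = 4.
Column 4 now contains 3, leaving R4C4 = 1.
Cage i needs product 12, so R3C3 = 1.
Column 4 now contains 1, which forces R3C4 = 4.
Row 4 already has 1, so R4C3 = 3.
Cage b needs two cells with product 4, which forces R1C2 = 1.
Column 3 already has 1, which forces R1C3 = 4.
The 3 cells of cage g must have product 60; hence R5C2 = 3.
Column 3 now contains 4, leaving R5C3 = 5.
Cage e needs two cells with product 10, leaving R2C2 = 5.
Column 3 already has 5, which forces R2C3 = 2.
Column 2 now contains 5; hence R3C2 = 2.
2 is placed in column 2, which forces R4C2 = 4.
Row 5 now contains 5, which forces R5C1 = 4.
2 is placed in row 3, leaving R3C1 = 5.
4 is placed in row 4, so R4C1 = 2.
The full grid is 3 1 4 5 2 / 1 5 2 3 4 / 5 2 1 4 3 / 2 4 3 1 5 / 4 3 5 2 1.

5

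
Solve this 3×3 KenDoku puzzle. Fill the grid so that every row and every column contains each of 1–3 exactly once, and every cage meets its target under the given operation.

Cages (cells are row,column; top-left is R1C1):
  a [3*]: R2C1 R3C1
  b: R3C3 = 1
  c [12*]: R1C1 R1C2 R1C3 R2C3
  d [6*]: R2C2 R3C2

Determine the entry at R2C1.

1

Cage c has product 12, so R2C3 = 2.
Cage b is given, leaving R3C3 = 1.
Column 3 now contains 1, which forces R1C3 = 3.
Cage a's pair has product 3, leaving R2C1 = 1.
Row 2 already has 2, so R2C2 = 3.
Row 3 now contains 1, which forces R3C1 = 3.
Cage d needs two cells with product 6, so R3C2 = 2.
1 is placed in column 1, leaving R1C1 = 2.
2 is placed in column 2, leaving R1C2 = 1.
Completed grid: 2 1 3 / 1 3 2 / 3 2 1.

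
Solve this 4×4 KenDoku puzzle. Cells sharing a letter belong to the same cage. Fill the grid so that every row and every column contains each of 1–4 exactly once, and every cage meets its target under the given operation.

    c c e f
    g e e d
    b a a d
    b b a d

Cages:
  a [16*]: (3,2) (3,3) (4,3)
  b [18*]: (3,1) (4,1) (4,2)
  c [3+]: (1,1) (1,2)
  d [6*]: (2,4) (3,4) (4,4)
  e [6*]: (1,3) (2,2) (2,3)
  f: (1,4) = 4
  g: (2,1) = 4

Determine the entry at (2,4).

3

Cage f is a single given cell, so (1,4) = 4.
Cage g is given; hence (2,1) = 4.
Cage b has product 18, leaving (3,1) = 3.
Cage b needs product 18; hence (4,1) = 2.
Cage b has product 18, which forces (4,2) = 3.
Row 4 now contains 2, so (4,3) = 4.
Row 4 already has 3; hence (4,4) = 1.
Column 1 now contains 2; hence (1,1) = 1.
Cage c needs two cells with sum 3, which forces (1,2) = 2.
Row 1 now contains 2; hence (1,3) = 3.
2 is placed in column 2, which forces (2,2) = 1.
1 is placed in row 2, leaving (2,3) = 2.
Cage d needs product 6, leaving (2,4) = 3.
Cage a has product 16, leaving (3,2) = 4.
Column 3 now contains 4; hence (3,3) = 1.
Column 4 already has 1; hence (3,4) = 2.
Filled in: 1 2 3 4 / 4 1 2 3 / 3 4 1 2 / 2 3 4 1.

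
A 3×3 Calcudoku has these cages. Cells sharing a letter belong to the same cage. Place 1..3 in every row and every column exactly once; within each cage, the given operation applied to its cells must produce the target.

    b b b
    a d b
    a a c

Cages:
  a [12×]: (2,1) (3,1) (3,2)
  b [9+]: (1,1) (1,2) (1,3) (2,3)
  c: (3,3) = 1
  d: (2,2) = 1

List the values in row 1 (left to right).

Cage a needs product 12, leaving (2,1) = 2.
Cage d is a single given cell, leaving (2,2) = 1.
Cage b has sum 9, which forces (2,3) = 3.
Cage a needs product 12, so (3,1) = 3.
Cage a has product 12, leaving (3,2) = 2.
Cage c is given, which forces (3,3) = 1.
Column 1 already has 3; hence (1,1) = 1.
Column 2 now contains 2; hence (1,2) = 3.
1 is placed in column 3, so (1,3) = 2.
The full grid is 1 3 2 / 2 1 3 / 3 2 1.

1 3 2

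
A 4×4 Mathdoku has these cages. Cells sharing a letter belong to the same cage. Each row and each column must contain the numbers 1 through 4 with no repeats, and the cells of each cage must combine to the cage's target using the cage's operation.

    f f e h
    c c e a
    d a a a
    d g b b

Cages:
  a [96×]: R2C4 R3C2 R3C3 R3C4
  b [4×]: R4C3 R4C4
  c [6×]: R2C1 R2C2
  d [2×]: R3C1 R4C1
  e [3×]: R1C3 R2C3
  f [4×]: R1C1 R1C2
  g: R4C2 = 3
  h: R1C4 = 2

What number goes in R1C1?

Cage h is a single given cell, which forces R1C4 = 2.
Cage a has product 96, leaving R2C4 = 4.
Column 4 already has 2; hence R3C4 = 3.
Cage g is given, leaving R4C2 = 3.
Column 4 now contains 4; hence R4C4 = 1.
Cage c's pair has product 6; hence R2C1 = 3.
Column 2 already has 3, which forces R2C2 = 2.
Row 2 already has 3, leaving R2C3 = 1.
Cage d's pair has product 2, leaving R3C1 = 1.
Column 2 already has 2, leaving R3C2 = 4.
Row 3 already has 4, leaving R3C3 = 2.
1 is placed in row 4, which forces R4C1 = 2.
1 is placed in row 4; hence R4C3 = 4.
Column 1 now contains 1; hence R1C1 = 4.
Column 2 already has 4; hence R1C2 = 1.
1 is placed in column 3, leaving R1C3 = 3.
Filled in: 4 1 3 2 / 3 2 1 4 / 1 4 2 3 / 2 3 4 1.

4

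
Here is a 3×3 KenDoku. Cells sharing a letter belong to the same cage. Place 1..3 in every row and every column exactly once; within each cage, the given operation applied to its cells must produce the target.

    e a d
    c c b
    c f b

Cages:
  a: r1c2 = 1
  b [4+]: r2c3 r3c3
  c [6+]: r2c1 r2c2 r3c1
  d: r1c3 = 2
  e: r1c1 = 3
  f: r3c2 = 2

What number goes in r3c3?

Cage e is a single given cell, so r1c1 = 3.
Cage a is a single given cell, so r1c2 = 1.
D is a freebie; hence r1c3 = 2.
F is a freebie, so r3c2 = 2.
Cage c needs sum 6; hence r2c1 = 2.
Column 2 now contains 2; hence r2c2 = 3.
Row 2 now contains 3; hence r2c3 = 1.
Row 3 already has 2; hence r3c1 = 1.
Column 3 now contains 1, so r3c3 = 3.
Completed grid: 3 1 2 / 2 3 1 / 1 2 3.

3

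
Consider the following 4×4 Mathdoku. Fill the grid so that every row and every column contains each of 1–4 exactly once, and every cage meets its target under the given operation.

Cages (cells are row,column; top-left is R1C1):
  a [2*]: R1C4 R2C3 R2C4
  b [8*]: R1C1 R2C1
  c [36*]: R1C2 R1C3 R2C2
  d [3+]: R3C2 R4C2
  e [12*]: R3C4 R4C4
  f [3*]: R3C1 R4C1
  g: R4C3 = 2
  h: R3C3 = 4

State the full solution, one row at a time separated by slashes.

Cage c needs product 36, so R1C2 = 4.
The 3 cells of cage c must have product 36, so R1C3 = 3.
Cage a needs product 2, which forces R1C4 = 1.
Cage c has product 36, leaving R2C2 = 3.
The 3 cells of cage a must have product 2, which forces R2C3 = 1.
The 3 cells of cage a must have product 2; hence R2C4 = 2.
Cage h is given, so R3C3 = 4.
Row 3 already has 4, which forces R3C4 = 3.
Cage g is a single given cell, leaving R4C3 = 2.
3 is placed in column 4, which forces R4C4 = 4.
Row 1 already has 4, so R1C1 = 2.
2 is placed in row 2; hence R2C1 = 4.
Row 3 already has 3, so R3C1 = 1.
Cage d needs two cells with sum 3, leaving R3C2 = 2.
The two cells of cage f must have product 3, which forces R4C1 = 3.
Row 4 now contains 2, so R4C2 = 1.

2 4 3 1 / 4 3 1 2 / 1 2 4 3 / 3 1 2 4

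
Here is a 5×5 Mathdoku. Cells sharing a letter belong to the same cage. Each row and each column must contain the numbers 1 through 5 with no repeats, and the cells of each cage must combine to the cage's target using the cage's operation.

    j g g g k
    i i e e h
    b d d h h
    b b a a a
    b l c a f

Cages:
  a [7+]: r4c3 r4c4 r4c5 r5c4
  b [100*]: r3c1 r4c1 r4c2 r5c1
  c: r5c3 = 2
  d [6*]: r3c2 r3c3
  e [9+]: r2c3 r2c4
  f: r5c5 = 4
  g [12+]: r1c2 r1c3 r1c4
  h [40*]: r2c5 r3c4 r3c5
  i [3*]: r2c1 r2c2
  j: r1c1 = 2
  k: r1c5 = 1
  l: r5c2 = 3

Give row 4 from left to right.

4 5 1 2 3

J is a freebie, leaving r1c1 = 2.
K is a freebie, so r1c5 = 1.
Cage b needs product 100, so r4c2 = 5.
L is a freebie; hence r5c2 = 3.
Cage c is given; hence r5c3 = 2.
Cage a needs sum 7, so r5c4 = 1.
Cage f is given, leaving r5c5 = 4.
Column 2 now contains 3, which forces r1c2 = 4.
Cage i's pair has product 3, leaving r2c1 = 3.
Column 2 now contains 3, which forces r2c2 = 1.
Column 2 now contains 3, which forces r3c2 = 2.
2 is placed in column 3, so r3c3 = 3.
The 3 cells of cage h must have product 40, so r3c4 = 4.
2 is placed in row 3, leaving r3c5 = 5.
The 4 cells of cage a must have sum 7, so r4c3 = 1.
Row 5 already has 4, leaving r5c1 = 5.
Column 3 already has 3, which forces r1c3 = 5.
Cage g needs sum 12, so r1c4 = 3.
The two cells of cage e must have sum 9, leaving r2c3 = 4.
Column 4 already has 4; hence r2c4 = 5.
5 is placed in column 5, which forces r2c5 = 2.
Row 3 already has 4, which forces r3c1 = 1.
1 is placed in row 4, so r4c1 = 4.
Column 4 already has 3, which forces r4c4 = 2.
2 is placed in column 5, so r4c5 = 3.
Filled in: 2 4 5 3 1 / 3 1 4 5 2 / 1 2 3 4 5 / 4 5 1 2 3 / 5 3 2 1 4.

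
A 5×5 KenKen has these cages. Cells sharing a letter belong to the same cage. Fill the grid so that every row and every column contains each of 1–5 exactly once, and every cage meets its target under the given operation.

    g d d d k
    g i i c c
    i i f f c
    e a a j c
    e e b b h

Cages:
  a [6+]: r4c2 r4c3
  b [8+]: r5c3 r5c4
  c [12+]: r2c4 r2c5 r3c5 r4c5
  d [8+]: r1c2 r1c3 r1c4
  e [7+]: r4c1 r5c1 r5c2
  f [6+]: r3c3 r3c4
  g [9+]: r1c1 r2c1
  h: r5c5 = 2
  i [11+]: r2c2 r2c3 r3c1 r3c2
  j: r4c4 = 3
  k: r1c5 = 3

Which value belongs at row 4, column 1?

2

K is a freebie, leaving r1c5 = 3.
Cage j is a single given cell, which forces r4c4 = 3.
Column 4 already has 3, leaving r5c4 = 5.
Cage h is a single given cell; hence r5c5 = 2.
Cage c has sum 12, so r2c4 = 2.
Cage e has sum 7, which forces r4c1 = 2.
Row 5 now contains 5, leaving r5c3 = 3.
Column 4 now contains 2, leaving r1c4 = 1.
Column 4 already has 1, so r3c4 = 4.
The two cells of cage f must have sum 6; hence r3c3 = 2.
Cage d has sum 8, leaving r1c2 = 2.
Column 3 now contains 2, which forces r1c3 = 5.
Column 3 already has 5, which forces r4c3 = 1.
Row 1 already has 5, leaving r1c1 = 4.
Cage g's pair has sum 9, which forces r2c1 = 5.
1 is placed in column 3, leaving r2c3 = 4.
4 is placed in row 2; hence r2c5 = 1.
Column 5 already has 1, which forces r3c5 = 5.
Row 4 already has 1, so r4c2 = 5.
Column 5 already has 5; hence r4c5 = 4.
Column 1 already has 4; hence r5c1 = 1.
Row 5 now contains 1; hence r5c2 = 4.
Row 2 already has 1; hence r2c2 = 3.
1 is placed in column 1, so r3c1 = 3.
Row 3 already has 5, leaving r3c2 = 1.
Completed grid: 4 2 5 1 3 / 5 3 4 2 1 / 3 1 2 4 5 / 2 5 1 3 4 / 1 4 3 5 2.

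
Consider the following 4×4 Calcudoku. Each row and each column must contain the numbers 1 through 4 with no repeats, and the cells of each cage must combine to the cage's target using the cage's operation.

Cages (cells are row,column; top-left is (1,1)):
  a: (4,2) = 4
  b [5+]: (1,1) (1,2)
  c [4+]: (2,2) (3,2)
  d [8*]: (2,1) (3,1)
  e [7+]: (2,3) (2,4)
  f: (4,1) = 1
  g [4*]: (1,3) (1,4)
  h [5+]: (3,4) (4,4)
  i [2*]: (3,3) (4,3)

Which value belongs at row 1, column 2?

2

F is a freebie, so (4,1) = 1.
Cage a is given, leaving (4,2) = 4.
Row 4 already has 1, which forces (4,3) = 2.
Row 4 now contains 2; hence (4,4) = 3.
Cage e's pair has sum 7; hence (2,3) = 3.
Column 4 now contains 3; hence (2,4) = 4.
2 is placed in column 3, leaving (3,3) = 1.
The two cells of cage h must have sum 5, leaving (3,4) = 2.
Column 3 already has 1; hence (1,3) = 4.
4 is placed in column 4, so (1,4) = 1.
Row 2 already has 4, leaving (2,1) = 2.
3 is placed in row 2, which forces (2,2) = 1.
Row 3 now contains 2, which forces (3,1) = 4.
Row 3 already has 1, leaving (3,2) = 3.
Column 1 now contains 2, leaving (1,1) = 3.
Column 2 already has 3, leaving (1,2) = 2.
The full grid is 3 2 4 1 / 2 1 3 4 / 4 3 1 2 / 1 4 2 3.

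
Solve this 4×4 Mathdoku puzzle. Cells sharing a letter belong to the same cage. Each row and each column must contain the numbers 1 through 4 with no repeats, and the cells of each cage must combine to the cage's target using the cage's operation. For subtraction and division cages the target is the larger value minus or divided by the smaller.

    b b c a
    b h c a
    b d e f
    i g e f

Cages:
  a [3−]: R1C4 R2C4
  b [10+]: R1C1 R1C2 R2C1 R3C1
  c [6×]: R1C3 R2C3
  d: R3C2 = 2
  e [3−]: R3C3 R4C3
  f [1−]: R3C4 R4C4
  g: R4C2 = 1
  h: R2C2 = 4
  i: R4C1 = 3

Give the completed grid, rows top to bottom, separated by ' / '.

1 3 2 4 / 2 4 3 1 / 4 2 1 3 / 3 1 4 2

Cage h is a single given cell, which forces R2C2 = 4.
Row 2 now contains 4; hence R2C4 = 1.
Cage d is a single given cell, which forces R3C2 = 2.
Cage i is given; hence R4C1 = 3.
Cage g is a single given cell, leaving R4C2 = 1.
Row 4 now contains 1, which forces R4C3 = 4.
4 is placed in row 4; hence R4C4 = 2.
1 is placed in column 2, so R1C2 = 3.
3 is placed in row 1; hence R1C3 = 2.
1 is placed in column 4, so R1C4 = 4.
3 is placed in column 1, which forces R2C1 = 2.
Column 3 already has 2; hence R2C3 = 3.
4 is placed in column 3, which forces R3C3 = 1.
Cage f's pair has difference 1, leaving R3C4 = 3.
Row 1 already has 4, so R1C1 = 1.
Row 3 already has 1, so R3C1 = 4.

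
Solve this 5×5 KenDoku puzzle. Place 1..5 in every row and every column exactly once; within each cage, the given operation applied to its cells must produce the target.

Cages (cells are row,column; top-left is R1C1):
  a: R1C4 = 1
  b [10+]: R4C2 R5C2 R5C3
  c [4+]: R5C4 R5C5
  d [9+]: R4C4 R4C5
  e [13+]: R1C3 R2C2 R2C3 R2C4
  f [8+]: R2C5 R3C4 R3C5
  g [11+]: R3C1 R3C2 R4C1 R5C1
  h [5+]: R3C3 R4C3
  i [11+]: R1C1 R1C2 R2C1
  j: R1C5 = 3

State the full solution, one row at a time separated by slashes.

5 2 4 1 3 / 4 3 1 5 2 / 1 5 3 2 4 / 3 1 2 4 5 / 2 4 5 3 1

Cage a is given, which forces R1C4 = 1.
J is a freebie; hence R1C5 = 3.
Column 4 now contains 1, which forces R5C4 = 3.
Column 5 already has 3, so R5C5 = 1.
The 3 cells of cage f must have sum 8, leaving R2C5 = 2.
Cage f needs sum 8, leaving R3C4 = 2.
Cage f has sum 8, which forces R3C5 = 4.
4 is placed in column 5, leaving R4C5 = 5.
Row 4 now contains 5, so R4C4 = 4.
Cage e has sum 13, which forces R1C3 = 4.
4 is placed in column 4, leaving R2C4 = 5.
Cage h's pair has sum 5; hence R3C3 = 3.
Row 4 already has 4, leaving R4C3 = 2.
Column 3 already has 2, so R5C3 = 5.
Row 2 now contains 5, leaving R2C1 = 4.
Cage e has sum 13, which forces R2C2 = 3.
3 is placed in column 3, which forces R2C3 = 1.
Column 2 now contains 3, which forces R4C2 = 1.
4 is placed in column 1; hence R5C1 = 2.
2 is placed in row 5, which forces R5C2 = 4.
Column 1 now contains 2, so R1C1 = 5.
Cage i needs sum 11, leaving R1C2 = 2.
The 4 cells of cage g must have sum 11, so R3C1 = 1.
Column 2 now contains 1, which forces R3C2 = 5.
Row 4 now contains 1, leaving R4C1 = 3.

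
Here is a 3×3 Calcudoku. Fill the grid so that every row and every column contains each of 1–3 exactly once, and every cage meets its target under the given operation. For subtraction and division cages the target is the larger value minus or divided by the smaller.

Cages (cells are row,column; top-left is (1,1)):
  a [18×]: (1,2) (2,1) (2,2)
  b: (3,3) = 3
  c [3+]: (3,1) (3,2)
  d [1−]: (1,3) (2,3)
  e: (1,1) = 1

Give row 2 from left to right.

3 2 1

E is a freebie; hence (1,1) = 1.
The 3 cells of cage a must have product 18, which forces (1,2) = 3.
Row 1 now contains 3, so (1,3) = 2.
Cage a has product 18, which forces (2,1) = 3.
Cage a needs product 18, so (2,2) = 2.
3 is placed in row 2, leaving (2,3) = 1.
Column 1 already has 1; hence (3,1) = 2.
Column 2 already has 2, so (3,2) = 1.
Cage b is a single given cell, which forces (3,3) = 3.
Filled in: 1 3 2 / 3 2 1 / 2 1 3.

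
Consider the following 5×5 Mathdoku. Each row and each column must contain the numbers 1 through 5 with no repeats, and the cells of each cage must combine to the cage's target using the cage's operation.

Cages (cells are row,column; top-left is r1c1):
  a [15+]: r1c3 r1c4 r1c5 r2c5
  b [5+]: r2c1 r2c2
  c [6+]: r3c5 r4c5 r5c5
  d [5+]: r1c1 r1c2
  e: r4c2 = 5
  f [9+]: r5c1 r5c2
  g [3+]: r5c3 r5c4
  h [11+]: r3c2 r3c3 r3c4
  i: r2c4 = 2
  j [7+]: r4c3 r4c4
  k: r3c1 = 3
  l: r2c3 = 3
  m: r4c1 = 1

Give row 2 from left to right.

Cage l is a single given cell; hence r2c3 = 3.
Cage i is a single given cell, leaving r2c4 = 2.
Cage k is a single given cell, so r3c1 = 3.
Cage m is a single given cell, so r4c1 = 1.
E is a freebie, which forces r4c2 = 5.
Column 2 already has 5, leaving r5c2 = 4.
2 is placed in column 4, which forces r5c4 = 1.
Column 1 already has 1, so r2c1 = 4.
4 is placed in column 2, which forces r2c2 = 1.
4 is placed in row 2; hence r2c5 = 5.
4 is placed in column 2, leaving r3c2 = 2.
Cage c has sum 6; hence r3c5 = 1.
Cage j needs two cells with sum 7, leaving r4c3 = 4.
The two cells of cage j must have sum 7, leaving r4c4 = 3.
3 is placed in row 4, leaving r4c5 = 2.
Row 5 already has 4, so r5c1 = 5.
Row 5 already has 1, which forces r5c3 = 2.
Column 5 now contains 2, which forces r5c5 = 3.
Column 1 now contains 4; hence r1c1 = 2.
1 is placed in column 2, which forces r1c2 = 3.
Cage a needs sum 15, which forces r1c3 = 1.
Cage a needs sum 15, which forces r1c4 = 5.
Column 5 now contains 3, leaving r1c5 = 4.
4 is placed in column 3, so r3c3 = 5.
The 3 cells of cage h must have sum 11, so r3c4 = 4.
Completed grid: 2 3 1 5 4 / 4 1 3 2 5 / 3 2 5 4 1 / 1 5 4 3 2 / 5 4 2 1 3.

4 1 3 2 5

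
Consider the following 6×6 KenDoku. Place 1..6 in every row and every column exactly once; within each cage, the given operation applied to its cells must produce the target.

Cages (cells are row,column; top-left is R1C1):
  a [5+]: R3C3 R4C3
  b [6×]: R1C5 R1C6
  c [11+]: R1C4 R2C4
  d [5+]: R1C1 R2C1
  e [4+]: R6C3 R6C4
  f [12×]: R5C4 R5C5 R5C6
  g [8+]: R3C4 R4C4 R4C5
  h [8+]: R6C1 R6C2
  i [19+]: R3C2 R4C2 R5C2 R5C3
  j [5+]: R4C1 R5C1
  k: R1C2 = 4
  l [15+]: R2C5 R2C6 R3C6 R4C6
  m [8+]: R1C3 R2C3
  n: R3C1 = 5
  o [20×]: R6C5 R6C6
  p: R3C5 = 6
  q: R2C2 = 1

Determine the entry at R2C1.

K is a freebie, which forces R1C2 = 4.
Cage q is given; hence R2C2 = 1.
Cage n is a single given cell, so R3C1 = 5.
Cage p is a single given cell; hence R3C5 = 6.
The only place for 6 in column 1 is R6C1.
The two cells of cage h must have sum 8; hence R6C2 = 2.
Column 2 already has 2, leaving R3C2 = 3.
The 4 cells of cage i must have sum 19, so R4C2 = 5.
The 4 cells of cage i must have sum 19, so R5C2 = 6.
Cage i has sum 19; hence R5C3 = 5.
Row 1 needs a 5, and only R1C4 is open for it.
Column 4 already has 5; hence R2C4 = 6.
The two cells of cage m must have sum 8, leaving R1C3 = 6.
Row 2 now contains 6, which forces R2C3 = 2.
Row 1 needs a 1, and only R1C1 is open for it.
The two cells of cage d must have sum 5, which forces R2C1 = 4.
Row 3 needs a 2, and only R3C4 is open for it.
The 3 cells of cage g must have sum 8, which forces R4C4 = 4.
Cage g needs sum 8; hence R4C5 = 2.
2 is placed in column 5, so R1C5 = 3.
Cage b needs two cells with product 6; hence R1C6 = 2.
3 is placed in column 5, which forces R2C5 = 5.
5 is placed in row 2; hence R2C6 = 3.
The two cells of cage a must have sum 5, which forces R3C3 = 4.
Row 3 now contains 4; hence R3C6 = 1.
2 is placed in row 4, leaving R4C1 = 3.
Row 4 already has 4, so R4C3 = 1.
Column 6 now contains 3; hence R4C6 = 6.
Cage j needs two cells with sum 5, so R5C1 = 2.
Column 6 now contains 1, which forces R5C6 = 4.
1 is placed in column 3; hence R6C3 = 3.
Row 6 now contains 3; hence R6C4 = 1.
Column 5 now contains 5, which forces R6C5 = 4.
Column 6 now contains 4, so R6C6 = 5.
Column 4 now contains 1, leaving R5C4 = 3.
Row 5 already has 4, so R5C5 = 1.
Filled in: 1 4 6 5 3 2 / 4 1 2 6 5 3 / 5 3 4 2 6 1 / 3 5 1 4 2 6 / 2 6 5 3 1 4 / 6 2 3 1 4 5.

4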